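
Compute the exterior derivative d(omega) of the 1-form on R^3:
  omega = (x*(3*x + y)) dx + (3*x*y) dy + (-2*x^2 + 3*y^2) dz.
d(omega) = (-x + 3*y) dx ∧ dy + (-4*x) dx ∧ dz + (6*y) dy ∧ dz

For a 1-form omega = sum_i f_i dx_i, the exterior derivative is
  d(omega) = sum_{i < j} (∂f_j/∂x_i - ∂f_i/∂x_j) dx_i ∧ dx_j.
  coefficient of dx ∧ dy: ∂f_2/∂x - ∂f_1/∂y = ∂(3*x*y)/∂x - ∂(x*(3*x + y))/∂y = -x + 3*y
  coefficient of dx ∧ dz: ∂f_3/∂x - ∂f_1/∂z = ∂(-2*x^2 + 3*y^2)/∂x - ∂(x*(3*x + y))/∂z = -4*x
  coefficient of dy ∧ dz: ∂f_3/∂y - ∂f_2/∂z = ∂(-2*x^2 + 3*y^2)/∂y - ∂(3*x*y)/∂z = 6*y
Assembling: d(omega) = (-x + 3*y) dx ∧ dy + (-4*x) dx ∧ dz + (6*y) dy ∧ dz.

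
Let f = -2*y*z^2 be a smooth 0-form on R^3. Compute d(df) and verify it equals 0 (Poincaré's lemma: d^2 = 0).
d(df) = 0

Step 1: df = sum_i (∂f/∂x_i) dx_i = (0) dx + (-2*z^2) dy + (-4*y*z) dz.
Step 2: Apply d again. Using the 1-form formula, the coefficient of dx ∧ dy in d(df) is ∂^2 f/∂x ∂y - ∂^2 f/∂y ∂x = (0) - (0) = 0 (equality of mixed partials for smooth f).
Similarly for dx ∧ dz and dy ∧ dz — all coefficients vanish. So d(df) = 0.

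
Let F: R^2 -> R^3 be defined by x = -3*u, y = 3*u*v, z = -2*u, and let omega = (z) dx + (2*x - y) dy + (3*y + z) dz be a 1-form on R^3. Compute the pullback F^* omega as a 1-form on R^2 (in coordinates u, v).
F^* omega = (u*(-9*v^2 - 36*v + 10)) du + (9*u^2*(-v - 2)) dv

Using F^*(f dg) = (f ∘ F) d(g ∘ F), substitute each coordinate x_i by F_i(u, v) in f_i, and replace dx_i by d F_i = (∂F_i/∂u) du + (∂F_i/∂v) dv.
  For the x component: f_1(F) = -2*u; d F_1 = (-3) du + (0) dv
  For the y component: f_2(F) = 3*u*(-v - 2); d F_2 = (3*v) du + (3*u) dv
  For the z component: f_3(F) = u*(9*v - 2); d F_3 = (-2) du + (0) dv
Combining and collecting du, dv coefficients:
  coeff of du: u*(-9*v^2 - 36*v + 10)
  coeff of dv: 9*u^2*(-v - 2)
F^* omega = (u*(-9*v^2 - 36*v + 10)) du + (9*u^2*(-v - 2)) dv.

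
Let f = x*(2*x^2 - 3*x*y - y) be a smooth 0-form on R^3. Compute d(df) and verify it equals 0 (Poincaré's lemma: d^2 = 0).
d(df) = 0

Step 1: df = sum_i (∂f/∂x_i) dx_i = (6*x^2 - 6*x*y - y) dx + (x*(-3*x - 1)) dy + (0) dz.
Step 2: Apply d again. Using the 1-form formula, the coefficient of dx ∧ dy in d(df) is ∂^2 f/∂x ∂y - ∂^2 f/∂y ∂x = (-6*x - 1) - (-6*x - 1) = 0 (equality of mixed partials for smooth f).
Similarly for dx ∧ dz and dy ∧ dz — all coefficients vanish. So d(df) = 0.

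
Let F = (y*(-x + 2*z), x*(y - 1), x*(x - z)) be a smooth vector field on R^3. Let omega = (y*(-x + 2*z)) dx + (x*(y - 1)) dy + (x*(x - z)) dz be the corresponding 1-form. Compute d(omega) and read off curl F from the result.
d(omega) = (0) dy ∧ dz + (-2*x + 2*y + z) dz ∧ dx + (x + y - 2*z - 1) dx ∧ dy; curl F = (0, -2*x + 2*y + z, x + y - 2*z - 1)

d omega = sum_{i<j} (∂f_j/∂x_i - ∂f_i/∂x_j) dx_i ∧ dx_j. Under the identification (dy ∧ dz, dz ∧ dx, dx ∧ dy) ↔ (e_x, e_y, e_z), the coefficients are exactly the components of curl F. Compute:
  ∂R/∂y - ∂Q/∂z = (0) - (0) = 0
  ∂P/∂z - ∂R/∂x = (2*y) - (2*x - z) = -2*x + 2*y + z
  ∂Q/∂x - ∂P/∂y = (y - 1) - (-x + 2*z) = x + y - 2*z - 1.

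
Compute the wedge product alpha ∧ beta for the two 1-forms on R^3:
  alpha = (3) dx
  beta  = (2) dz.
alpha ∧ beta = (6) dx ∧ dz

Distribute the wedge, using dx_i ∧ dx_j = -dx_j ∧ dx_i and dx_i ∧ dx_i = 0. For each pair (i, j) with i < j, the coefficient of dx_i ∧ dx_j in alpha ∧ beta is (alpha_i * beta_j - alpha_j * beta_i). Collecting: alpha ∧ beta = (6) dx ∧ dz.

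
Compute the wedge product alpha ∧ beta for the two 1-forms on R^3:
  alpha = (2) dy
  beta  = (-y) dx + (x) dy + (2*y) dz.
alpha ∧ beta = (2*y) dx ∧ dy + (4*y) dy ∧ dz

Distribute the wedge, using dx_i ∧ dx_j = -dx_j ∧ dx_i and dx_i ∧ dx_i = 0. For each pair (i, j) with i < j, the coefficient of dx_i ∧ dx_j in alpha ∧ beta is (alpha_i * beta_j - alpha_j * beta_i). Collecting: alpha ∧ beta = (2*y) dx ∧ dy + (4*y) dy ∧ dz.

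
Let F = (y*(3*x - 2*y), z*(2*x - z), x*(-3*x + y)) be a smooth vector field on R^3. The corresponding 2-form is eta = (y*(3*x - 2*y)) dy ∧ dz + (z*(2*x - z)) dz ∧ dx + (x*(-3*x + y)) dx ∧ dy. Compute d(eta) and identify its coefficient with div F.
d(eta) = (3*y) dx ∧ dy ∧ dz; div F = 3*y

For a 2-form in R^3 of the form above, applying d gives a 3-form with coefficient ∂P/∂x + ∂Q/∂y + ∂R/∂z:
  ∂P/∂x = 3*y
  ∂Q/∂y = 0
  ∂R/∂z = 0
Sum = 3*y, which is exactly div F.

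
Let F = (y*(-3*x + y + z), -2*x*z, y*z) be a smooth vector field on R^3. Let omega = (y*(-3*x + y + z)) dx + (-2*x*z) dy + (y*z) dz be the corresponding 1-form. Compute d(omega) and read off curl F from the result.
d(omega) = (2*x + z) dy ∧ dz + (y) dz ∧ dx + (3*x - 2*y - 3*z) dx ∧ dy; curl F = (2*x + z, y, 3*x - 2*y - 3*z)

d omega = sum_{i<j} (∂f_j/∂x_i - ∂f_i/∂x_j) dx_i ∧ dx_j. Under the identification (dy ∧ dz, dz ∧ dx, dx ∧ dy) ↔ (e_x, e_y, e_z), the coefficients are exactly the components of curl F. Compute:
  ∂R/∂y - ∂Q/∂z = (z) - (-2*x) = 2*x + z
  ∂P/∂z - ∂R/∂x = (y) - (0) = y
  ∂Q/∂x - ∂P/∂y = (-2*z) - (-3*x + 2*y + z) = 3*x - 2*y - 3*z.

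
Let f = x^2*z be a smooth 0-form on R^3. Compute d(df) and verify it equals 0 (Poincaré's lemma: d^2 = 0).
d(df) = 0

Step 1: df = sum_i (∂f/∂x_i) dx_i = (2*x*z) dx + (0) dy + (x^2) dz.
Step 2: Apply d again. Using the 1-form formula, the coefficient of dx ∧ dy in d(df) is ∂^2 f/∂x ∂y - ∂^2 f/∂y ∂x = (0) - (0) = 0 (equality of mixed partials for smooth f).
Similarly for dx ∧ dz and dy ∧ dz — all coefficients vanish. So d(df) = 0.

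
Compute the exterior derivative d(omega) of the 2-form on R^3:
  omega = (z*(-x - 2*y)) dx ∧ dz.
d(omega) = (2*z) dx ∧ dy ∧ dz

For a 2-form omega = sum_{i<j} g_{ij} dx_i ∧ dx_j, the exterior derivative is
  d(omega) = sum_{i<j} d(g_{ij}) ∧ dx_i ∧ dx_j = sum_{i<j, k} (∂g_{ij}/∂x_k) dx_k ∧ dx_i ∧ dx_j.
Expand each term, using dx_k ∧ dx_i ∧ dx_j = sgn(permutation) dx_{(a)} ∧ dx_{(b)} ∧ dx_{(c)} with (a < b < c) sorted:
  d(z*(-x - 2*y)) includes (∂/∂y)(z*(-x - 2*y)) dy = (-2*z) dy, which multiplied by dx ∧ dz gives (2*z) dx ∧ dy ∧ dz
Collecting like 3-forms: d(omega) = (2*z) dx ∧ dy ∧ dz.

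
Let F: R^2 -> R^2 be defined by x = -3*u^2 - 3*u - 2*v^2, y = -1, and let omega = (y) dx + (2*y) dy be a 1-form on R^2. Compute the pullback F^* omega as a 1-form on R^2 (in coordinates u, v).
F^* omega = (6*u + 3) du + (4*v) dv

Using F^*(f dg) = (f ∘ F) d(g ∘ F), substitute each coordinate x_i by F_i(u, v) in f_i, and replace dx_i by d F_i = (∂F_i/∂u) du + (∂F_i/∂v) dv.
  For the x component: f_1(F) = -1; d F_1 = (-6*u - 3) du + (-4*v) dv
  For the y component: f_2(F) = -2; d F_2 = (0) du + (0) dv
Combining and collecting du, dv coefficients:
  coeff of du: 6*u + 3
  coeff of dv: 4*v
F^* omega = (6*u + 3) du + (4*v) dv.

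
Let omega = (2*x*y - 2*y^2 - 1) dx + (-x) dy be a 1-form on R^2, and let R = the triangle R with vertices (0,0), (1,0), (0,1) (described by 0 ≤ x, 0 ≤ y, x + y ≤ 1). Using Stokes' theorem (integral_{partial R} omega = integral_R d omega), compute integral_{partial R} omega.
integral_(partial R) omega = -1/6

Stokes: integral_partial_R omega = integral_R d omega with d omega = (∂Q/∂x - ∂P/∂y) dx ∧ dy.
  ∂Q/∂x = -1
  ∂P/∂y = 2*x - 4*y
  integrand = ∂Q/∂x - ∂P/∂y = -2*x + 4*y - 1.
Integrating over R: integral_0^1 integral_0^{1-x} (-2*x + 4*y - 1) dy dx = -1/6.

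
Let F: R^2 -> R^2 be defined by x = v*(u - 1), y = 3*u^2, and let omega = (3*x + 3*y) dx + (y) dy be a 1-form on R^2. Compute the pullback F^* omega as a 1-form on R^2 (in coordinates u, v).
F^* omega = (18*u^3 + 9*u^2*v + 3*u*v^2 - 3*v^2) du + (9*u^3 + 3*u^2*v - 9*u^2 - 6*u*v + 3*v) dv

Using F^*(f dg) = (f ∘ F) d(g ∘ F), substitute each coordinate x_i by F_i(u, v) in f_i, and replace dx_i by d F_i = (∂F_i/∂u) du + (∂F_i/∂v) dv.
  For the x component: f_1(F) = 9*u^2 + 3*u*v - 3*v; d F_1 = (v) du + (u - 1) dv
  For the y component: f_2(F) = 3*u^2; d F_2 = (6*u) du + (0) dv
Combining and collecting du, dv coefficients:
  coeff of du: 18*u^3 + 9*u^2*v + 3*u*v^2 - 3*v^2
  coeff of dv: 9*u^3 + 3*u^2*v - 9*u^2 - 6*u*v + 3*v
F^* omega = (18*u^3 + 9*u^2*v + 3*u*v^2 - 3*v^2) du + (9*u^3 + 3*u^2*v - 9*u^2 - 6*u*v + 3*v) dv.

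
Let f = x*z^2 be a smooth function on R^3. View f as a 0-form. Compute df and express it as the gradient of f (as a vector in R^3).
df = (z^2) dx + (0) dy + (2*x*z) dz; grad f = (z^2, 0, 2*x*z)

For a 0-form f, d f = (∂f/∂x) dx + (∂f/∂y) dy + (∂f/∂z) dz. The components of the vector representation are exactly the entries of grad f in Cartesian coordinates:
  ∂f/∂x = z^2
  ∂f/∂y = 0
  ∂f/∂z = 2*x*z.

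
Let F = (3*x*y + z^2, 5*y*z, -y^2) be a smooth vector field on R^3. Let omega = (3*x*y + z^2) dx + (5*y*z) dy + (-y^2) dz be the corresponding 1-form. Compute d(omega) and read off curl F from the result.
d(omega) = (-7*y) dy ∧ dz + (2*z) dz ∧ dx + (-3*x) dx ∧ dy; curl F = (-7*y, 2*z, -3*x)

d omega = sum_{i<j} (∂f_j/∂x_i - ∂f_i/∂x_j) dx_i ∧ dx_j. Under the identification (dy ∧ dz, dz ∧ dx, dx ∧ dy) ↔ (e_x, e_y, e_z), the coefficients are exactly the components of curl F. Compute:
  ∂R/∂y - ∂Q/∂z = (-2*y) - (5*y) = -7*y
  ∂P/∂z - ∂R/∂x = (2*z) - (0) = 2*z
  ∂Q/∂x - ∂P/∂y = (0) - (3*x) = -3*x.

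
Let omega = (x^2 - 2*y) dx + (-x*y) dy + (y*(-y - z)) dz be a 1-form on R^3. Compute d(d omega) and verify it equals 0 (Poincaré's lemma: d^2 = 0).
d(d omega) = 0

Step 1: d omega = sum_{i<j} (∂f_j/∂x_i - ∂f_i/∂x_j) dx_i ∧ dx_j:
  coeff of dx ∧ dy: 2 - y
  coeff of dx ∧ dz: 0
  coeff of dy ∧ dz: -2*y - z
Step 2: Apply d again to each 2-form coefficient. The only possible 3-form in R^3 is dx ∧ dy ∧ dz, with coefficient
  ∂(coeff of dy∧dz)/∂x - ∂(coeff of dx∧dz)/∂y + ∂(coeff of dx∧dy)/∂z
  = ∂/∂x (-2*y - z) - ∂/∂y (0) + ∂/∂z (2 - y).
Each of these terms simplifies to sums of mixed partials that cancel in pairs. The result is 0 (by equality of mixed partials for smooth functions — Schwarz / Clairaut).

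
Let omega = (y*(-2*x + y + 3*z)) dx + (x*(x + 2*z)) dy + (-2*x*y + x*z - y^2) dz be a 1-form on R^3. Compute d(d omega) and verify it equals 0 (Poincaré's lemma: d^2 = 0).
d(d omega) = 0

Step 1: d omega = sum_{i<j} (∂f_j/∂x_i - ∂f_i/∂x_j) dx_i ∧ dx_j:
  coeff of dx ∧ dy: 4*x - 2*y - z
  coeff of dx ∧ dz: -5*y + z
  coeff of dy ∧ dz: -4*x - 2*y
Step 2: Apply d again to each 2-form coefficient. The only possible 3-form in R^3 is dx ∧ dy ∧ dz, with coefficient
  ∂(coeff of dy∧dz)/∂x - ∂(coeff of dx∧dz)/∂y + ∂(coeff of dx∧dy)/∂z
  = ∂/∂x (-4*x - 2*y) - ∂/∂y (-5*y + z) + ∂/∂z (4*x - 2*y - z).
Each of these terms simplifies to sums of mixed partials that cancel in pairs. The result is 0 (by equality of mixed partials for smooth functions — Schwarz / Clairaut).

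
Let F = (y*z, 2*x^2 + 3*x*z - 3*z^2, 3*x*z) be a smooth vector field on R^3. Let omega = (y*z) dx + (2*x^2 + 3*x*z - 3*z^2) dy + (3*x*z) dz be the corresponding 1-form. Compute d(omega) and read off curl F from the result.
d(omega) = (-3*x + 6*z) dy ∧ dz + (y - 3*z) dz ∧ dx + (4*x + 2*z) dx ∧ dy; curl F = (-3*x + 6*z, y - 3*z, 4*x + 2*z)

d omega = sum_{i<j} (∂f_j/∂x_i - ∂f_i/∂x_j) dx_i ∧ dx_j. Under the identification (dy ∧ dz, dz ∧ dx, dx ∧ dy) ↔ (e_x, e_y, e_z), the coefficients are exactly the components of curl F. Compute:
  ∂R/∂y - ∂Q/∂z = (0) - (3*x - 6*z) = -3*x + 6*z
  ∂P/∂z - ∂R/∂x = (y) - (3*z) = y - 3*z
  ∂Q/∂x - ∂P/∂y = (4*x + 3*z) - (z) = 4*x + 2*z.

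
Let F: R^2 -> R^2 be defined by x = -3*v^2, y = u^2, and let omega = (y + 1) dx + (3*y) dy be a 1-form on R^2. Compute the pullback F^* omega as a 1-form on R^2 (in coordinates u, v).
F^* omega = (6*u^3) du + (6*v*(-u^2 - 1)) dv

Using F^*(f dg) = (f ∘ F) d(g ∘ F), substitute each coordinate x_i by F_i(u, v) in f_i, and replace dx_i by d F_i = (∂F_i/∂u) du + (∂F_i/∂v) dv.
  For the x component: f_1(F) = u^2 + 1; d F_1 = (0) du + (-6*v) dv
  For the y component: f_2(F) = 3*u^2; d F_2 = (2*u) du + (0) dv
Combining and collecting du, dv coefficients:
  coeff of du: 6*u^3
  coeff of dv: 6*v*(-u^2 - 1)
F^* omega = (6*u^3) du + (6*v*(-u^2 - 1)) dv.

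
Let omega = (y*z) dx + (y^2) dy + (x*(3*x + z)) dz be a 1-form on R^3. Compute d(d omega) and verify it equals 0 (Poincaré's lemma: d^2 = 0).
d(d omega) = 0

Step 1: d omega = sum_{i<j} (∂f_j/∂x_i - ∂f_i/∂x_j) dx_i ∧ dx_j:
  coeff of dx ∧ dy: -z
  coeff of dx ∧ dz: 6*x - y + z
  coeff of dy ∧ dz: 0
Step 2: Apply d again to each 2-form coefficient. The only possible 3-form in R^3 is dx ∧ dy ∧ dz, with coefficient
  ∂(coeff of dy∧dz)/∂x - ∂(coeff of dx∧dz)/∂y + ∂(coeff of dx∧dy)/∂z
  = ∂/∂x (0) - ∂/∂y (6*x - y + z) + ∂/∂z (-z).
Each of these terms simplifies to sums of mixed partials that cancel in pairs. The result is 0 (by equality of mixed partials for smooth functions — Schwarz / Clairaut).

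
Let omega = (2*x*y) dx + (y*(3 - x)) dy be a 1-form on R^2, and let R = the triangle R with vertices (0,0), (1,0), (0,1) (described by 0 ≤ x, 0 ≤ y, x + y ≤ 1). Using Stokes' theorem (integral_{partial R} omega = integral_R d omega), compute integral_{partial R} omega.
integral_(partial R) omega = -1/2

Stokes: integral_partial_R omega = integral_R d omega with d omega = (∂Q/∂x - ∂P/∂y) dx ∧ dy.
  ∂Q/∂x = -y
  ∂P/∂y = 2*x
  integrand = ∂Q/∂x - ∂P/∂y = -2*x - y.
Integrating over R: integral_0^1 integral_0^{1-x} (-2*x - y) dy dx = -1/2.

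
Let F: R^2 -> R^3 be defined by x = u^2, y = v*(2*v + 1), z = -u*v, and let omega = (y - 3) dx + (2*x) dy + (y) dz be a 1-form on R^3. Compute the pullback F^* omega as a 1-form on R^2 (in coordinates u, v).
F^* omega = (4*u*v^2 + 2*u*v - 6*u - 2*v^3 - v^2) du + (u*(8*u*v + 2*u - 2*v^2 - v)) dv

Using F^*(f dg) = (f ∘ F) d(g ∘ F), substitute each coordinate x_i by F_i(u, v) in f_i, and replace dx_i by d F_i = (∂F_i/∂u) du + (∂F_i/∂v) dv.
  For the x component: f_1(F) = 2*v^2 + v - 3; d F_1 = (2*u) du + (0) dv
  For the y component: f_2(F) = 2*u^2; d F_2 = (0) du + (4*v + 1) dv
  For the z component: f_3(F) = v*(2*v + 1); d F_3 = (-v) du + (-u) dv
Combining and collecting du, dv coefficients:
  coeff of du: 4*u*v^2 + 2*u*v - 6*u - 2*v^3 - v^2
  coeff of dv: u*(8*u*v + 2*u - 2*v^2 - v)
F^* omega = (4*u*v^2 + 2*u*v - 6*u - 2*v^3 - v^2) du + (u*(8*u*v + 2*u - 2*v^2 - v)) dv.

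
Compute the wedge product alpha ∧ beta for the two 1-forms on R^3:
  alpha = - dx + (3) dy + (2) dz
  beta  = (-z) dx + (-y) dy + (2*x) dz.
alpha ∧ beta = (y + 3*z) dx ∧ dy + (-2*x + 2*z) dx ∧ dz + (6*x + 2*y) dy ∧ dz

Distribute the wedge, using dx_i ∧ dx_j = -dx_j ∧ dx_i and dx_i ∧ dx_i = 0. For each pair (i, j) with i < j, the coefficient of dx_i ∧ dx_j in alpha ∧ beta is (alpha_i * beta_j - alpha_j * beta_i). Collecting: alpha ∧ beta = (y + 3*z) dx ∧ dy + (-2*x + 2*z) dx ∧ dz + (6*x + 2*y) dy ∧ dz.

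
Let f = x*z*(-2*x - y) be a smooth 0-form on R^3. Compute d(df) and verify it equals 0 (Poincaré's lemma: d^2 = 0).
d(df) = 0

Step 1: df = sum_i (∂f/∂x_i) dx_i = (z*(-4*x - y)) dx + (-x*z) dy + (x*(-2*x - y)) dz.
Step 2: Apply d again. Using the 1-form formula, the coefficient of dx ∧ dy in d(df) is ∂^2 f/∂x ∂y - ∂^2 f/∂y ∂x = (-z) - (-z) = 0 (equality of mixed partials for smooth f).
Similarly for dx ∧ dz and dy ∧ dz — all coefficients vanish. So d(df) = 0.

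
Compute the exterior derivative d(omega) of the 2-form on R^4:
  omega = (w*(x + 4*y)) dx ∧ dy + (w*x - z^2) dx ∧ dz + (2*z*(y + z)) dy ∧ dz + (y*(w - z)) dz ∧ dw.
d(omega) = (x + 4*y) dx ∧ dy ∧ dw + (x) dx ∧ dz ∧ dw + (w - z) dy ∧ dz ∧ dw

For a 2-form omega = sum_{i<j} g_{ij} dx_i ∧ dx_j, the exterior derivative is
  d(omega) = sum_{i<j} d(g_{ij}) ∧ dx_i ∧ dx_j = sum_{i<j, k} (∂g_{ij}/∂x_k) dx_k ∧ dx_i ∧ dx_j.
Expand each term, using dx_k ∧ dx_i ∧ dx_j = sgn(permutation) dx_{(a)} ∧ dx_{(b)} ∧ dx_{(c)} with (a < b < c) sorted:
  d(w*(x + 4*y)) includes (∂/∂w)(w*(x + 4*y)) dw = (x + 4*y) dw, which multiplied by dx ∧ dy gives (x + 4*y) dx ∧ dy ∧ dw
  d(w*x - z^2) includes (∂/∂w)(w*x - z^2) dw = (x) dw, which multiplied by dx ∧ dz gives (x) dx ∧ dz ∧ dw
  d(y*(w - z)) includes (∂/∂y)(y*(w - z)) dy = (w - z) dy, which multiplied by dz ∧ dw gives (w - z) dy ∧ dz ∧ dw
Collecting like 3-forms: d(omega) = (x + 4*y) dx ∧ dy ∧ dw + (x) dx ∧ dz ∧ dw + (w - z) dy ∧ dz ∧ dw.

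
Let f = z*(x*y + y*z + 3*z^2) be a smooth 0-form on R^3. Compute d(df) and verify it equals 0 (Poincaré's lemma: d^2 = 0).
d(df) = 0

Step 1: df = sum_i (∂f/∂x_i) dx_i = (y*z) dx + (z*(x + z)) dy + (x*y + 2*y*z + 9*z^2) dz.
Step 2: Apply d again. Using the 1-form formula, the coefficient of dx ∧ dy in d(df) is ∂^2 f/∂x ∂y - ∂^2 f/∂y ∂x = (z) - (z) = 0 (equality of mixed partials for smooth f).
Similarly for dx ∧ dz and dy ∧ dz — all coefficients vanish. So d(df) = 0.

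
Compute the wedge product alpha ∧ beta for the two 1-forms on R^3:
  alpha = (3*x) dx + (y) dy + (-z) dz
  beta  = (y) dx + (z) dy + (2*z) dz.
alpha ∧ beta = (3*x*z - y^2) dx ∧ dy + (z*(6*x + y)) dx ∧ dz + (z*(2*y + z)) dy ∧ dz

Distribute the wedge, using dx_i ∧ dx_j = -dx_j ∧ dx_i and dx_i ∧ dx_i = 0. For each pair (i, j) with i < j, the coefficient of dx_i ∧ dx_j in alpha ∧ beta is (alpha_i * beta_j - alpha_j * beta_i). Collecting: alpha ∧ beta = (3*x*z - y^2) dx ∧ dy + (z*(6*x + y)) dx ∧ dz + (z*(2*y + z)) dy ∧ dz.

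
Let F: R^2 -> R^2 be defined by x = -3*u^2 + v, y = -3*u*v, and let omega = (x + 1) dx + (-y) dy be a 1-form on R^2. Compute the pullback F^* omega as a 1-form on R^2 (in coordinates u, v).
F^* omega = (3*u*(6*u^2 - 3*v^2 - 2*v - 2)) du + (-9*u^2*v - 3*u^2 + v + 1) dv

Using F^*(f dg) = (f ∘ F) d(g ∘ F), substitute each coordinate x_i by F_i(u, v) in f_i, and replace dx_i by d F_i = (∂F_i/∂u) du + (∂F_i/∂v) dv.
  For the x component: f_1(F) = -3*u^2 + v + 1; d F_1 = (-6*u) du + (1) dv
  For the y component: f_2(F) = 3*u*v; d F_2 = (-3*v) du + (-3*u) dv
Combining and collecting du, dv coefficients:
  coeff of du: 3*u*(6*u^2 - 3*v^2 - 2*v - 2)
  coeff of dv: -9*u^2*v - 3*u^2 + v + 1
F^* omega = (3*u*(6*u^2 - 3*v^2 - 2*v - 2)) du + (-9*u^2*v - 3*u^2 + v + 1) dv.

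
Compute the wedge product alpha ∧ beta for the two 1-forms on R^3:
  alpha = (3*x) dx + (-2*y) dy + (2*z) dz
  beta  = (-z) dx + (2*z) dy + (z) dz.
alpha ∧ beta = (2*z*(3*x - y)) dx ∧ dy + (z*(3*x + 2*z)) dx ∧ dz + (-2*z*(y + 2*z)) dy ∧ dz

Distribute the wedge, using dx_i ∧ dx_j = -dx_j ∧ dx_i and dx_i ∧ dx_i = 0. For each pair (i, j) with i < j, the coefficient of dx_i ∧ dx_j in alpha ∧ beta is (alpha_i * beta_j - alpha_j * beta_i). Collecting: alpha ∧ beta = (2*z*(3*x - y)) dx ∧ dy + (z*(3*x + 2*z)) dx ∧ dz + (-2*z*(y + 2*z)) dy ∧ dz.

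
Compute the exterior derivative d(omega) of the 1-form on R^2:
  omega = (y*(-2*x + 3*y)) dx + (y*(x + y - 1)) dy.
d(omega) = (2*x - 5*y) dx ∧ dy

For a 1-form omega = sum_i f_i dx_i, the exterior derivative is
  d(omega) = sum_{i < j} (∂f_j/∂x_i - ∂f_i/∂x_j) dx_i ∧ dx_j.
  coefficient of dx ∧ dy: ∂f_2/∂x - ∂f_1/∂y = ∂(y*(x + y - 1))/∂x - ∂(y*(-2*x + 3*y))/∂y = 2*x - 5*y
Assembling: d(omega) = (2*x - 5*y) dx ∧ dy.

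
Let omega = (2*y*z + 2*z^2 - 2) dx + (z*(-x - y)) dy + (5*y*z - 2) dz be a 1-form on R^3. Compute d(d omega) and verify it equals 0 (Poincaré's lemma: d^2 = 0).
d(d omega) = 0

Step 1: d omega = sum_{i<j} (∂f_j/∂x_i - ∂f_i/∂x_j) dx_i ∧ dx_j:
  coeff of dx ∧ dy: -3*z
  coeff of dx ∧ dz: -2*y - 4*z
  coeff of dy ∧ dz: x + y + 5*z
Step 2: Apply d again to each 2-form coefficient. The only possible 3-form in R^3 is dx ∧ dy ∧ dz, with coefficient
  ∂(coeff of dy∧dz)/∂x - ∂(coeff of dx∧dz)/∂y + ∂(coeff of dx∧dy)/∂z
  = ∂/∂x (x + y + 5*z) - ∂/∂y (-2*y - 4*z) + ∂/∂z (-3*z).
Each of these terms simplifies to sums of mixed partials that cancel in pairs. The result is 0 (by equality of mixed partials for smooth functions — Schwarz / Clairaut).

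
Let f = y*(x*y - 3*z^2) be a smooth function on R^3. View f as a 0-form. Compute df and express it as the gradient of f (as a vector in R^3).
df = (y^2) dx + (2*x*y - 3*z^2) dy + (-6*y*z) dz; grad f = (y^2, 2*x*y - 3*z^2, -6*y*z)

For a 0-form f, d f = (∂f/∂x) dx + (∂f/∂y) dy + (∂f/∂z) dz. The components of the vector representation are exactly the entries of grad f in Cartesian coordinates:
  ∂f/∂x = y^2
  ∂f/∂y = 2*x*y - 3*z^2
  ∂f/∂z = -6*y*z.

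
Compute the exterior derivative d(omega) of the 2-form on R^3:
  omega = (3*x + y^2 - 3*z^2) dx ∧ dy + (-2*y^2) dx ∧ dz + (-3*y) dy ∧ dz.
d(omega) = (4*y - 6*z) dx ∧ dy ∧ dz

For a 2-form omega = sum_{i<j} g_{ij} dx_i ∧ dx_j, the exterior derivative is
  d(omega) = sum_{i<j} d(g_{ij}) ∧ dx_i ∧ dx_j = sum_{i<j, k} (∂g_{ij}/∂x_k) dx_k ∧ dx_i ∧ dx_j.
Expand each term, using dx_k ∧ dx_i ∧ dx_j = sgn(permutation) dx_{(a)} ∧ dx_{(b)} ∧ dx_{(c)} with (a < b < c) sorted:
  d(3*x + y^2 - 3*z^2) includes (∂/∂z)(3*x + y^2 - 3*z^2) dz = (-6*z) dz, which multiplied by dx ∧ dy gives (-6*z) dx ∧ dy ∧ dz
  d(-2*y^2) includes (∂/∂y)(-2*y^2) dy = (-4*y) dy, which multiplied by dx ∧ dz gives (4*y) dx ∧ dy ∧ dz
Collecting like 3-forms: d(omega) = (4*y - 6*z) dx ∧ dy ∧ dz.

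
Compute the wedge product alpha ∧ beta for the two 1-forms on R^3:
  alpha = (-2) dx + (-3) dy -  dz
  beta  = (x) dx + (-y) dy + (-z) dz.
alpha ∧ beta = (3*x + 2*y) dx ∧ dy + (x + 2*z) dx ∧ dz + (-y + 3*z) dy ∧ dz

Distribute the wedge, using dx_i ∧ dx_j = -dx_j ∧ dx_i and dx_i ∧ dx_i = 0. For each pair (i, j) with i < j, the coefficient of dx_i ∧ dx_j in alpha ∧ beta is (alpha_i * beta_j - alpha_j * beta_i). Collecting: alpha ∧ beta = (3*x + 2*y) dx ∧ dy + (x + 2*z) dx ∧ dz + (-y + 3*z) dy ∧ dz.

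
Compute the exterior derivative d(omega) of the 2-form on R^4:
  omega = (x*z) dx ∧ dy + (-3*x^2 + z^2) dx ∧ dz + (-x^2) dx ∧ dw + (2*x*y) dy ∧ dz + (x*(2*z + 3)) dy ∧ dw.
d(omega) = (x + 2*y) dx ∧ dy ∧ dz + (2*z + 3) dx ∧ dy ∧ dw + (-2*x) dy ∧ dz ∧ dw

For a 2-form omega = sum_{i<j} g_{ij} dx_i ∧ dx_j, the exterior derivative is
  d(omega) = sum_{i<j} d(g_{ij}) ∧ dx_i ∧ dx_j = sum_{i<j, k} (∂g_{ij}/∂x_k) dx_k ∧ dx_i ∧ dx_j.
Expand each term, using dx_k ∧ dx_i ∧ dx_j = sgn(permutation) dx_{(a)} ∧ dx_{(b)} ∧ dx_{(c)} with (a < b < c) sorted:
  d(x*z) includes (∂/∂z)(x*z) dz = (x) dz, which multiplied by dx ∧ dy gives (x) dx ∧ dy ∧ dz
  d(2*x*y) includes (∂/∂x)(2*x*y) dx = (2*y) dx, which multiplied by dy ∧ dz gives (2*y) dx ∧ dy ∧ dz
  d(x*(2*z + 3)) includes (∂/∂x)(x*(2*z + 3)) dx = (2*z + 3) dx, which multiplied by dy ∧ dw gives (2*z + 3) dx ∧ dy ∧ dw
  d(x*(2*z + 3)) includes (∂/∂z)(x*(2*z + 3)) dz = (2*x) dz, which multiplied by dy ∧ dw gives (-2*x) dy ∧ dz ∧ dw
Collecting like 3-forms: d(omega) = (x + 2*y) dx ∧ dy ∧ dz + (2*z + 3) dx ∧ dy ∧ dw + (-2*x) dy ∧ dz ∧ dw.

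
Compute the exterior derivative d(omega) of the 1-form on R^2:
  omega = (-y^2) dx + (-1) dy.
d(omega) = (2*y) dx ∧ dy

For a 1-form omega = sum_i f_i dx_i, the exterior derivative is
  d(omega) = sum_{i < j} (∂f_j/∂x_i - ∂f_i/∂x_j) dx_i ∧ dx_j.
  coefficient of dx ∧ dy: ∂f_2/∂x - ∂f_1/∂y = ∂(-1)/∂x - ∂(-y^2)/∂y = 2*y
Assembling: d(omega) = (2*y) dx ∧ dy.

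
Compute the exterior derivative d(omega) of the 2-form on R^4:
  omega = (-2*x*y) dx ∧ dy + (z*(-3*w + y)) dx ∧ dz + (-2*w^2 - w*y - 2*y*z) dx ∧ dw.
d(omega) = (-z) dx ∧ dy ∧ dz + (2*y - 3*z) dx ∧ dz ∧ dw + (w + 2*z) dx ∧ dy ∧ dw

For a 2-form omega = sum_{i<j} g_{ij} dx_i ∧ dx_j, the exterior derivative is
  d(omega) = sum_{i<j} d(g_{ij}) ∧ dx_i ∧ dx_j = sum_{i<j, k} (∂g_{ij}/∂x_k) dx_k ∧ dx_i ∧ dx_j.
Expand each term, using dx_k ∧ dx_i ∧ dx_j = sgn(permutation) dx_{(a)} ∧ dx_{(b)} ∧ dx_{(c)} with (a < b < c) sorted:
  d(z*(-3*w + y)) includes (∂/∂y)(z*(-3*w + y)) dy = (z) dy, which multiplied by dx ∧ dz gives (-z) dx ∧ dy ∧ dz
  d(z*(-3*w + y)) includes (∂/∂w)(z*(-3*w + y)) dw = (-3*z) dw, which multiplied by dx ∧ dz gives (-3*z) dx ∧ dz ∧ dw
  d(-2*w^2 - w*y - 2*y*z) includes (∂/∂y)(-2*w^2 - w*y - 2*y*z) dy = (-w - 2*z) dy, which multiplied by dx ∧ dw gives (w + 2*z) dx ∧ dy ∧ dw
  d(-2*w^2 - w*y - 2*y*z) includes (∂/∂z)(-2*w^2 - w*y - 2*y*z) dz = (-2*y) dz, which multiplied by dx ∧ dw gives (2*y) dx ∧ dz ∧ dw
Collecting like 3-forms: d(omega) = (-z) dx ∧ dy ∧ dz + (2*y - 3*z) dx ∧ dz ∧ dw + (w + 2*z) dx ∧ dy ∧ dw.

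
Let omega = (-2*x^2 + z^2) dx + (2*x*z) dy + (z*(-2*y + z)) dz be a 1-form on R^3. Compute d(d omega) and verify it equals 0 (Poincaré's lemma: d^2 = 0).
d(d omega) = 0

Step 1: d omega = sum_{i<j} (∂f_j/∂x_i - ∂f_i/∂x_j) dx_i ∧ dx_j:
  coeff of dx ∧ dy: 2*z
  coeff of dx ∧ dz: -2*z
  coeff of dy ∧ dz: -2*x - 2*z
Step 2: Apply d again to each 2-form coefficient. The only possible 3-form in R^3 is dx ∧ dy ∧ dz, with coefficient
  ∂(coeff of dy∧dz)/∂x - ∂(coeff of dx∧dz)/∂y + ∂(coeff of dx∧dy)/∂z
  = ∂/∂x (-2*x - 2*z) - ∂/∂y (-2*z) + ∂/∂z (2*z).
Each of these terms simplifies to sums of mixed partials that cancel in pairs. The result is 0 (by equality of mixed partials for smooth functions — Schwarz / Clairaut).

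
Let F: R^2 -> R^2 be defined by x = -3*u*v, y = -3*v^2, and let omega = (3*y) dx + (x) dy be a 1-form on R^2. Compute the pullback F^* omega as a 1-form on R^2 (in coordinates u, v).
F^* omega = (27*v^3) du + (45*u*v^2) dv

Using F^*(f dg) = (f ∘ F) d(g ∘ F), substitute each coordinate x_i by F_i(u, v) in f_i, and replace dx_i by d F_i = (∂F_i/∂u) du + (∂F_i/∂v) dv.
  For the x component: f_1(F) = -9*v^2; d F_1 = (-3*v) du + (-3*u) dv
  For the y component: f_2(F) = -3*u*v; d F_2 = (0) du + (-6*v) dv
Combining and collecting du, dv coefficients:
  coeff of du: 27*v^3
  coeff of dv: 45*u*v^2
F^* omega = (27*v^3) du + (45*u*v^2) dv.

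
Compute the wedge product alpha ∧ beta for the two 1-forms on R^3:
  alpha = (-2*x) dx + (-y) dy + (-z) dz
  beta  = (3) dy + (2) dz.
alpha ∧ beta = (-6*x) dx ∧ dy + (-4*x) dx ∧ dz + (-2*y + 3*z) dy ∧ dz

Distribute the wedge, using dx_i ∧ dx_j = -dx_j ∧ dx_i and dx_i ∧ dx_i = 0. For each pair (i, j) with i < j, the coefficient of dx_i ∧ dx_j in alpha ∧ beta is (alpha_i * beta_j - alpha_j * beta_i). Collecting: alpha ∧ beta = (-6*x) dx ∧ dy + (-4*x) dx ∧ dz + (-2*y + 3*z) dy ∧ dz.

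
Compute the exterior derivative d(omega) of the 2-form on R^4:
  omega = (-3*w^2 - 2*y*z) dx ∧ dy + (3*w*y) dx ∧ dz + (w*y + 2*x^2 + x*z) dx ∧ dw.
d(omega) = (-3*w - 2*y) dx ∧ dy ∧ dz + (-7*w) dx ∧ dy ∧ dw + (-x + 3*y) dx ∧ dz ∧ dw

For a 2-form omega = sum_{i<j} g_{ij} dx_i ∧ dx_j, the exterior derivative is
  d(omega) = sum_{i<j} d(g_{ij}) ∧ dx_i ∧ dx_j = sum_{i<j, k} (∂g_{ij}/∂x_k) dx_k ∧ dx_i ∧ dx_j.
Expand each term, using dx_k ∧ dx_i ∧ dx_j = sgn(permutation) dx_{(a)} ∧ dx_{(b)} ∧ dx_{(c)} with (a < b < c) sorted:
  d(-3*w^2 - 2*y*z) includes (∂/∂z)(-3*w^2 - 2*y*z) dz = (-2*y) dz, which multiplied by dx ∧ dy gives (-2*y) dx ∧ dy ∧ dz
  d(-3*w^2 - 2*y*z) includes (∂/∂w)(-3*w^2 - 2*y*z) dw = (-6*w) dw, which multiplied by dx ∧ dy gives (-6*w) dx ∧ dy ∧ dw
  d(3*w*y) includes (∂/∂y)(3*w*y) dy = (3*w) dy, which multiplied by dx ∧ dz gives (-3*w) dx ∧ dy ∧ dz
  d(3*w*y) includes (∂/∂w)(3*w*y) dw = (3*y) dw, which multiplied by dx ∧ dz gives (3*y) dx ∧ dz ∧ dw
  d(w*y + 2*x^2 + x*z) includes (∂/∂y)(w*y + 2*x^2 + x*z) dy = (w) dy, which multiplied by dx ∧ dw gives (-w) dx ∧ dy ∧ dw
  d(w*y + 2*x^2 + x*z) includes (∂/∂z)(w*y + 2*x^2 + x*z) dz = (x) dz, which multiplied by dx ∧ dw gives (-x) dx ∧ dz ∧ dw
Collecting like 3-forms: d(omega) = (-3*w - 2*y) dx ∧ dy ∧ dz + (-7*w) dx ∧ dy ∧ dw + (-x + 3*y) dx ∧ dz ∧ dw.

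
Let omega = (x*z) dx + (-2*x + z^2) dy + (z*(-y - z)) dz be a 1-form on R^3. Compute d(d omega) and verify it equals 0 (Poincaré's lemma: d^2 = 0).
d(d omega) = 0

Step 1: d omega = sum_{i<j} (∂f_j/∂x_i - ∂f_i/∂x_j) dx_i ∧ dx_j:
  coeff of dx ∧ dy: -2
  coeff of dx ∧ dz: -x
  coeff of dy ∧ dz: -3*z
Step 2: Apply d again to each 2-form coefficient. The only possible 3-form in R^3 is dx ∧ dy ∧ dz, with coefficient
  ∂(coeff of dy∧dz)/∂x - ∂(coeff of dx∧dz)/∂y + ∂(coeff of dx∧dy)/∂z
  = ∂/∂x (-3*z) - ∂/∂y (-x) + ∂/∂z (-2).
Each of these terms simplifies to sums of mixed partials that cancel in pairs. The result is 0 (by equality of mixed partials for smooth functions — Schwarz / Clairaut).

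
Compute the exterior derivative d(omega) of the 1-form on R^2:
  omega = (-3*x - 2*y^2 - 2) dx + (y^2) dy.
d(omega) = (4*y) dx ∧ dy

For a 1-form omega = sum_i f_i dx_i, the exterior derivative is
  d(omega) = sum_{i < j} (∂f_j/∂x_i - ∂f_i/∂x_j) dx_i ∧ dx_j.
  coefficient of dx ∧ dy: ∂f_2/∂x - ∂f_1/∂y = ∂(y^2)/∂x - ∂(-3*x - 2*y^2 - 2)/∂y = 4*y
Assembling: d(omega) = (4*y) dx ∧ dy.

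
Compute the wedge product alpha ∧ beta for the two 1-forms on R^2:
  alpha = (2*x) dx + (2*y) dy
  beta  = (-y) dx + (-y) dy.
alpha ∧ beta = (2*y*(-x + y)) dx ∧ dy

Distribute the wedge, using dx_i ∧ dx_j = -dx_j ∧ dx_i and dx_i ∧ dx_i = 0. For each pair (i, j) with i < j, the coefficient of dx_i ∧ dx_j in alpha ∧ beta is (alpha_i * beta_j - alpha_j * beta_i). Collecting: alpha ∧ beta = (2*y*(-x + y)) dx ∧ dy.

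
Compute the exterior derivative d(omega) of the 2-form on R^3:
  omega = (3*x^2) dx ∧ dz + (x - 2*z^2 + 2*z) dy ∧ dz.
d(omega) = (1) dx ∧ dy ∧ dz

For a 2-form omega = sum_{i<j} g_{ij} dx_i ∧ dx_j, the exterior derivative is
  d(omega) = sum_{i<j} d(g_{ij}) ∧ dx_i ∧ dx_j = sum_{i<j, k} (∂g_{ij}/∂x_k) dx_k ∧ dx_i ∧ dx_j.
Expand each term, using dx_k ∧ dx_i ∧ dx_j = sgn(permutation) dx_{(a)} ∧ dx_{(b)} ∧ dx_{(c)} with (a < b < c) sorted:
  d(x - 2*z^2 + 2*z) includes (∂/∂x)(x - 2*z^2 + 2*z) dx = (1) dx, which multiplied by dy ∧ dz gives (1) dx ∧ dy ∧ dz
Collecting like 3-forms: d(omega) = (1) dx ∧ dy ∧ dz.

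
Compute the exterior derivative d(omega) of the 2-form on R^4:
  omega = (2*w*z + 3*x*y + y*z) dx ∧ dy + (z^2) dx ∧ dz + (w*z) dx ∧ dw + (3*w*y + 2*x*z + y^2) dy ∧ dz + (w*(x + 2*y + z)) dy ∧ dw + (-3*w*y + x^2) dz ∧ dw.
d(omega) = (2*w + y + 2*z) dx ∧ dy ∧ dz + (w + 2*z) dx ∧ dy ∧ dw + (-w + 2*x) dx ∧ dz ∧ dw + (-4*w + 3*y) dy ∧ dz ∧ dw

For a 2-form omega = sum_{i<j} g_{ij} dx_i ∧ dx_j, the exterior derivative is
  d(omega) = sum_{i<j} d(g_{ij}) ∧ dx_i ∧ dx_j = sum_{i<j, k} (∂g_{ij}/∂x_k) dx_k ∧ dx_i ∧ dx_j.
Expand each term, using dx_k ∧ dx_i ∧ dx_j = sgn(permutation) dx_{(a)} ∧ dx_{(b)} ∧ dx_{(c)} with (a < b < c) sorted:
  d(2*w*z + 3*x*y + y*z) includes (∂/∂z)(2*w*z + 3*x*y + y*z) dz = (2*w + y) dz, which multiplied by dx ∧ dy gives (2*w + y) dx ∧ dy ∧ dz
  d(2*w*z + 3*x*y + y*z) includes (∂/∂w)(2*w*z + 3*x*y + y*z) dw = (2*z) dw, which multiplied by dx ∧ dy gives (2*z) dx ∧ dy ∧ dw
  d(w*z) includes (∂/∂z)(w*z) dz = (w) dz, which multiplied by dx ∧ dw gives (-w) dx ∧ dz ∧ dw
  d(3*w*y + 2*x*z + y^2) includes (∂/∂x)(3*w*y + 2*x*z + y^2) dx = (2*z) dx, which multiplied by dy ∧ dz gives (2*z) dx ∧ dy ∧ dz
  d(3*w*y + 2*x*z + y^2) includes (∂/∂w)(3*w*y + 2*x*z + y^2) dw = (3*y) dw, which multiplied by dy ∧ dz gives (3*y) dy ∧ dz ∧ dw
  d(w*(x + 2*y + z)) includes (∂/∂x)(w*(x + 2*y + z)) dx = (w) dx, which multiplied by dy ∧ dw gives (w) dx ∧ dy ∧ dw
  d(w*(x + 2*y + z)) includes (∂/∂z)(w*(x + 2*y + z)) dz = (w) dz, which multiplied by dy ∧ dw gives (-w) dy ∧ dz ∧ dw
  d(-3*w*y + x^2) includes (∂/∂x)(-3*w*y + x^2) dx = (2*x) dx, which multiplied by dz ∧ dw gives (2*x) dx ∧ dz ∧ dw
  d(-3*w*y + x^2) includes (∂/∂y)(-3*w*y + x^2) dy = (-3*w) dy, which multiplied by dz ∧ dw gives (-3*w) dy ∧ dz ∧ dw
Collecting like 3-forms: d(omega) = (2*w + y + 2*z) dx ∧ dy ∧ dz + (w + 2*z) dx ∧ dy ∧ dw + (-w + 2*x) dx ∧ dz ∧ dw + (-4*w + 3*y) dy ∧ dz ∧ dw.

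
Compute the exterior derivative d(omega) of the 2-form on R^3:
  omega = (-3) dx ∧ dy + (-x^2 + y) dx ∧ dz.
d(omega) = (-1) dx ∧ dy ∧ dz

For a 2-form omega = sum_{i<j} g_{ij} dx_i ∧ dx_j, the exterior derivative is
  d(omega) = sum_{i<j} d(g_{ij}) ∧ dx_i ∧ dx_j = sum_{i<j, k} (∂g_{ij}/∂x_k) dx_k ∧ dx_i ∧ dx_j.
Expand each term, using dx_k ∧ dx_i ∧ dx_j = sgn(permutation) dx_{(a)} ∧ dx_{(b)} ∧ dx_{(c)} with (a < b < c) sorted:
  d(-x^2 + y) includes (∂/∂y)(-x^2 + y) dy = (1) dy, which multiplied by dx ∧ dz gives (-1) dx ∧ dy ∧ dz
Collecting like 3-forms: d(omega) = (-1) dx ∧ dy ∧ dz.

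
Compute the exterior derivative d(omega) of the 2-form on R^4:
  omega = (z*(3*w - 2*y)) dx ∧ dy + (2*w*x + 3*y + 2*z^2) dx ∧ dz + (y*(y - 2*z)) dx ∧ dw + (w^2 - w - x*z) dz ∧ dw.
d(omega) = (3*w - 2*y - 3) dx ∧ dy ∧ dz + (-2*y + 5*z) dx ∧ dy ∧ dw + (2*x + 2*y - z) dx ∧ dz ∧ dw

For a 2-form omega = sum_{i<j} g_{ij} dx_i ∧ dx_j, the exterior derivative is
  d(omega) = sum_{i<j} d(g_{ij}) ∧ dx_i ∧ dx_j = sum_{i<j, k} (∂g_{ij}/∂x_k) dx_k ∧ dx_i ∧ dx_j.
Expand each term, using dx_k ∧ dx_i ∧ dx_j = sgn(permutation) dx_{(a)} ∧ dx_{(b)} ∧ dx_{(c)} with (a < b < c) sorted:
  d(z*(3*w - 2*y)) includes (∂/∂z)(z*(3*w - 2*y)) dz = (3*w - 2*y) dz, which multiplied by dx ∧ dy gives (3*w - 2*y) dx ∧ dy ∧ dz
  d(z*(3*w - 2*y)) includes (∂/∂w)(z*(3*w - 2*y)) dw = (3*z) dw, which multiplied by dx ∧ dy gives (3*z) dx ∧ dy ∧ dw
  d(2*w*x + 3*y + 2*z^2) includes (∂/∂y)(2*w*x + 3*y + 2*z^2) dy = (3) dy, which multiplied by dx ∧ dz gives (-3) dx ∧ dy ∧ dz
  d(2*w*x + 3*y + 2*z^2) includes (∂/∂w)(2*w*x + 3*y + 2*z^2) dw = (2*x) dw, which multiplied by dx ∧ dz gives (2*x) dx ∧ dz ∧ dw
  d(y*(y - 2*z)) includes (∂/∂y)(y*(y - 2*z)) dy = (2*y - 2*z) dy, which multiplied by dx ∧ dw gives (-2*y + 2*z) dx ∧ dy ∧ dw
  d(y*(y - 2*z)) includes (∂/∂z)(y*(y - 2*z)) dz = (-2*y) dz, which multiplied by dx ∧ dw gives (2*y) dx ∧ dz ∧ dw
  d(w^2 - w - x*z) includes (∂/∂x)(w^2 - w - x*z) dx = (-z) dx, which multiplied by dz ∧ dw gives (-z) dx ∧ dz ∧ dw
Collecting like 3-forms: d(omega) = (3*w - 2*y - 3) dx ∧ dy ∧ dz + (-2*y + 5*z) dx ∧ dy ∧ dw + (2*x + 2*y - z) dx ∧ dz ∧ dw.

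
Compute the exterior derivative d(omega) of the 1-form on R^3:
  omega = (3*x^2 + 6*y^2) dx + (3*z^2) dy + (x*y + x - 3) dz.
d(omega) = (-12*y) dx ∧ dy + (y + 1) dx ∧ dz + (x - 6*z) dy ∧ dz

For a 1-form omega = sum_i f_i dx_i, the exterior derivative is
  d(omega) = sum_{i < j} (∂f_j/∂x_i - ∂f_i/∂x_j) dx_i ∧ dx_j.
  coefficient of dx ∧ dy: ∂f_2/∂x - ∂f_1/∂y = ∂(3*z^2)/∂x - ∂(3*x^2 + 6*y^2)/∂y = -12*y
  coefficient of dx ∧ dz: ∂f_3/∂x - ∂f_1/∂z = ∂(x*y + x - 3)/∂x - ∂(3*x^2 + 6*y^2)/∂z = y + 1
  coefficient of dy ∧ dz: ∂f_3/∂y - ∂f_2/∂z = ∂(x*y + x - 3)/∂y - ∂(3*z^2)/∂z = x - 6*z
Assembling: d(omega) = (-12*y) dx ∧ dy + (y + 1) dx ∧ dz + (x - 6*z) dy ∧ dz.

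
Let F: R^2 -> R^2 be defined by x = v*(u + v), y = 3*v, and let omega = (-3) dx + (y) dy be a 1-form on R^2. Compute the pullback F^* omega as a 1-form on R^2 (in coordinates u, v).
F^* omega = (-3*v) du + (-3*u + 3*v) dv

Using F^*(f dg) = (f ∘ F) d(g ∘ F), substitute each coordinate x_i by F_i(u, v) in f_i, and replace dx_i by d F_i = (∂F_i/∂u) du + (∂F_i/∂v) dv.
  For the x component: f_1(F) = -3; d F_1 = (v) du + (u + 2*v) dv
  For the y component: f_2(F) = 3*v; d F_2 = (0) du + (3) dv
Combining and collecting du, dv coefficients:
  coeff of du: -3*v
  coeff of dv: -3*u + 3*v
F^* omega = (-3*v) du + (-3*u + 3*v) dv.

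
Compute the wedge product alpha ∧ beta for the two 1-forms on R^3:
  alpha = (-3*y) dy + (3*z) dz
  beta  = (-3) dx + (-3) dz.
alpha ∧ beta = (-9*y) dx ∧ dy + (9*y) dy ∧ dz + (9*z) dx ∧ dz

Distribute the wedge, using dx_i ∧ dx_j = -dx_j ∧ dx_i and dx_i ∧ dx_i = 0. For each pair (i, j) with i < j, the coefficient of dx_i ∧ dx_j in alpha ∧ beta is (alpha_i * beta_j - alpha_j * beta_i). Collecting: alpha ∧ beta = (-9*y) dx ∧ dy + (9*y) dy ∧ dz + (9*z) dx ∧ dz.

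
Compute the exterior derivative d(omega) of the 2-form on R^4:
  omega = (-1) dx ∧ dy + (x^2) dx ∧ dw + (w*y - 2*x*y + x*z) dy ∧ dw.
d(omega) = (-2*y + z) dx ∧ dy ∧ dw + (-x) dy ∧ dz ∧ dw

For a 2-form omega = sum_{i<j} g_{ij} dx_i ∧ dx_j, the exterior derivative is
  d(omega) = sum_{i<j} d(g_{ij}) ∧ dx_i ∧ dx_j = sum_{i<j, k} (∂g_{ij}/∂x_k) dx_k ∧ dx_i ∧ dx_j.
Expand each term, using dx_k ∧ dx_i ∧ dx_j = sgn(permutation) dx_{(a)} ∧ dx_{(b)} ∧ dx_{(c)} with (a < b < c) sorted:
  d(w*y - 2*x*y + x*z) includes (∂/∂x)(w*y - 2*x*y + x*z) dx = (-2*y + z) dx, which multiplied by dy ∧ dw gives (-2*y + z) dx ∧ dy ∧ dw
  d(w*y - 2*x*y + x*z) includes (∂/∂z)(w*y - 2*x*y + x*z) dz = (x) dz, which multiplied by dy ∧ dw gives (-x) dy ∧ dz ∧ dw
Collecting like 3-forms: d(omega) = (-2*y + z) dx ∧ dy ∧ dw + (-x) dy ∧ dz ∧ dw.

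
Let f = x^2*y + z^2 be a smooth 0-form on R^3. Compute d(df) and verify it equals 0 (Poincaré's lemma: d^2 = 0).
d(df) = 0

Step 1: df = sum_i (∂f/∂x_i) dx_i = (2*x*y) dx + (x^2) dy + (2*z) dz.
Step 2: Apply d again. Using the 1-form formula, the coefficient of dx ∧ dy in d(df) is ∂^2 f/∂x ∂y - ∂^2 f/∂y ∂x = (2*x) - (2*x) = 0 (equality of mixed partials for smooth f).
Similarly for dx ∧ dz and dy ∧ dz — all coefficients vanish. So d(df) = 0.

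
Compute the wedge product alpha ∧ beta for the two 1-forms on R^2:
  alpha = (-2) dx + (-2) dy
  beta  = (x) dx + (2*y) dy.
alpha ∧ beta = (2*x - 4*y) dx ∧ dy

Distribute the wedge, using dx_i ∧ dx_j = -dx_j ∧ dx_i and dx_i ∧ dx_i = 0. For each pair (i, j) with i < j, the coefficient of dx_i ∧ dx_j in alpha ∧ beta is (alpha_i * beta_j - alpha_j * beta_i). Collecting: alpha ∧ beta = (2*x - 4*y) dx ∧ dy.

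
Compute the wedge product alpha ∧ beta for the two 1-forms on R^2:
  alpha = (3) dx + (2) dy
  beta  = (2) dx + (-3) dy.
alpha ∧ beta = (-13) dx ∧ dy

Distribute the wedge, using dx_i ∧ dx_j = -dx_j ∧ dx_i and dx_i ∧ dx_i = 0. For each pair (i, j) with i < j, the coefficient of dx_i ∧ dx_j in alpha ∧ beta is (alpha_i * beta_j - alpha_j * beta_i). Collecting: alpha ∧ beta = (-13) dx ∧ dy.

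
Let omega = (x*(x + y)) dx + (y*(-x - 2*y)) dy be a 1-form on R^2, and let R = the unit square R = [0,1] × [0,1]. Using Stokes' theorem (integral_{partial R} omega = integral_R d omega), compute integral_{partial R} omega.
integral_(partial R) omega = -1

Stokes: integral_partial_R omega = integral_R d omega with d omega = (∂Q/∂x - ∂P/∂y) dx ∧ dy.
  ∂Q/∂x = -y
  ∂P/∂y = x
  integrand = ∂Q/∂x - ∂P/∂y = -x - y.
Integrating over R: integral_0^1 integral_0^1 (-x - y) dx dy = -1.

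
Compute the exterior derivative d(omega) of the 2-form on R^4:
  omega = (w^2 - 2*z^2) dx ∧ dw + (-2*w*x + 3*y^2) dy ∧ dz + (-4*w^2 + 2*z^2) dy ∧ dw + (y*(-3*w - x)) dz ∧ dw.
d(omega) = (-y + 4*z) dx ∧ dz ∧ dw + (-2*w) dx ∧ dy ∧ dz + (-3*w - 3*x - 4*z) dy ∧ dz ∧ dw

For a 2-form omega = sum_{i<j} g_{ij} dx_i ∧ dx_j, the exterior derivative is
  d(omega) = sum_{i<j} d(g_{ij}) ∧ dx_i ∧ dx_j = sum_{i<j, k} (∂g_{ij}/∂x_k) dx_k ∧ dx_i ∧ dx_j.
Expand each term, using dx_k ∧ dx_i ∧ dx_j = sgn(permutation) dx_{(a)} ∧ dx_{(b)} ∧ dx_{(c)} with (a < b < c) sorted:
  d(w^2 - 2*z^2) includes (∂/∂z)(w^2 - 2*z^2) dz = (-4*z) dz, which multiplied by dx ∧ dw gives (4*z) dx ∧ dz ∧ dw
  d(-2*w*x + 3*y^2) includes (∂/∂x)(-2*w*x + 3*y^2) dx = (-2*w) dx, which multiplied by dy ∧ dz gives (-2*w) dx ∧ dy ∧ dz
  d(-2*w*x + 3*y^2) includes (∂/∂w)(-2*w*x + 3*y^2) dw = (-2*x) dw, which multiplied by dy ∧ dz gives (-2*x) dy ∧ dz ∧ dw
  d(-4*w^2 + 2*z^2) includes (∂/∂z)(-4*w^2 + 2*z^2) dz = (4*z) dz, which multiplied by dy ∧ dw gives (-4*z) dy ∧ dz ∧ dw
  d(y*(-3*w - x)) includes (∂/∂x)(y*(-3*w - x)) dx = (-y) dx, which multiplied by dz ∧ dw gives (-y) dx ∧ dz ∧ dw
  d(y*(-3*w - x)) includes (∂/∂y)(y*(-3*w - x)) dy = (-3*w - x) dy, which multiplied by dz ∧ dw gives (-3*w - x) dy ∧ dz ∧ dw
Collecting like 3-forms: d(omega) = (-y + 4*z) dx ∧ dz ∧ dw + (-2*w) dx ∧ dy ∧ dz + (-3*w - 3*x - 4*z) dy ∧ dz ∧ dw.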